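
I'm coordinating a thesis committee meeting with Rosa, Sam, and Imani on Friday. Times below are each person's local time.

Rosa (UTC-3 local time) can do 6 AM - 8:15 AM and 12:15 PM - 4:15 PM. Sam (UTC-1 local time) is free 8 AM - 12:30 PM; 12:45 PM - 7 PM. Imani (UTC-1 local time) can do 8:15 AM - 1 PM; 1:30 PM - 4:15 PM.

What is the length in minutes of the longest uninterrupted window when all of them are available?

Rosa in UTC: 09:00-11:15, 15:15-19:15 (add 3h to convert from UTC-3).
Sam in UTC: 09:00-13:30, 13:45-20:00 (add 1h to convert from UTC-1).
Imani in UTC: 09:15-14:00, 14:30-17:15 (add 1h to convert from UTC-1).
Rosa ∩ Sam: 09:00-11:15, 15:15-19:15.
Rosa ∩ Sam ∩ Imani: 09:15-11:15, 15:15-17:15.
So the common availability across everyone is 09:15-11:15, 15:15-17:15.
The longest is 09:15-11:15 at 120 minutes.

120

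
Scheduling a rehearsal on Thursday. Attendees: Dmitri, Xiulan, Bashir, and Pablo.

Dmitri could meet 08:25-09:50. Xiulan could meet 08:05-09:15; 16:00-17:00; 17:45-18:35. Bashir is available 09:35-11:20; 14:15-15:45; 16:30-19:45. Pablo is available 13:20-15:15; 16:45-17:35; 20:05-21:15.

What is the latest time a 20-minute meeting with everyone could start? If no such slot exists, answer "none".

Dmitri ∩ Xiulan: 08:25-09:15.
Dmitri ∩ Xiulan ∩ Bashir: ∅.
Dmitri ∩ Xiulan ∩ Bashir ∩ Pablo: ∅.
There is no time when everyone is free.
No common window is at least 20 minutes long.

none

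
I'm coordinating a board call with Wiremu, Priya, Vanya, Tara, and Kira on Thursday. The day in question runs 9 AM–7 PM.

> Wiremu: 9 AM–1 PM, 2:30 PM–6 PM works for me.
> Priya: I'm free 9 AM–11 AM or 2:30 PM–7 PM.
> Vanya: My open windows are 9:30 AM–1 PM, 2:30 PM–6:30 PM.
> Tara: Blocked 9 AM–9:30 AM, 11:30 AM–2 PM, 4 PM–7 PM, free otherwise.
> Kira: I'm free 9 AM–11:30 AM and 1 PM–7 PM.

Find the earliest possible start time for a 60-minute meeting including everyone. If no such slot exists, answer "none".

09:30

Wiremu free: 09:00-13:00, 14:30-18:00.
Priya free: 09:00-11:00, 14:30-19:00.
Vanya free: 09:30-13:00, 14:30-18:30.
Tara free: 09:30-11:30, 14:00-16:00 (invert busy blocks within the working day).
Kira free: 09:00-11:30, 13:00-19:00.
Wiremu ∩ Priya: 09:00-11:00, 14:30-18:00.
Wiremu ∩ Priya ∩ Vanya: 09:30-11:00, 14:30-18:00.
Wiremu ∩ Priya ∩ Vanya ∩ Tara: 09:30-11:00, 14:30-16:00.
Wiremu ∩ Priya ∩ Vanya ∩ Tara ∩ Kira: 09:30-11:00, 14:30-16:00.
The first common window of at least 60 minutes is 09:30-11:00, so the earliest start is 09:30.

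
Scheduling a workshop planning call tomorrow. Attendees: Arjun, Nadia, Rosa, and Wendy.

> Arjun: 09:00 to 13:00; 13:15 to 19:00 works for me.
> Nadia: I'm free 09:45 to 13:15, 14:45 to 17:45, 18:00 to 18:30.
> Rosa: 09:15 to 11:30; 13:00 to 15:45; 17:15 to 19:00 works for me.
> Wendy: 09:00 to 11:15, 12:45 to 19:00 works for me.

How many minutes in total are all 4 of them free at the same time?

210

Arjun ∩ Nadia: 09:45-13:00, 14:45-17:45, 18:00-18:30.
Arjun ∩ Nadia ∩ Rosa: 09:45-11:30, 14:45-15:45, 17:15-17:45, 18:00-18:30.
Arjun ∩ Nadia ∩ Rosa ∩ Wendy: 09:45-11:15, 14:45-15:45, 17:15-17:45, 18:00-18:30.
Summing the common windows: 90 + 60 + 30 + 30 = 210 minutes.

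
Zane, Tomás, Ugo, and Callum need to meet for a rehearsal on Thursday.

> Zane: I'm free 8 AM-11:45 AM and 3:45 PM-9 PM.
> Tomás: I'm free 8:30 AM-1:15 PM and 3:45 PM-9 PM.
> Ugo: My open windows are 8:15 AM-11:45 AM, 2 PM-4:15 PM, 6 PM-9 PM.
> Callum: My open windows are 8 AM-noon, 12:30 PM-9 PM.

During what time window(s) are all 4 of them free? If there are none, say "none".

Zane ∩ Tomás: 08:30-11:45, 15:45-21:00.
Zane ∩ Tomás ∩ Ugo: 08:30-11:45, 15:45-16:15, 18:00-21:00.
Zane ∩ Tomás ∩ Ugo ∩ Callum: 08:30-11:45, 15:45-16:15, 18:00-21:00.
So the common availability across everyone is 08:30-11:45, 15:45-16:15, 18:00-21:00.

08:30-11:45, 15:45-16:15, 18:00-21:00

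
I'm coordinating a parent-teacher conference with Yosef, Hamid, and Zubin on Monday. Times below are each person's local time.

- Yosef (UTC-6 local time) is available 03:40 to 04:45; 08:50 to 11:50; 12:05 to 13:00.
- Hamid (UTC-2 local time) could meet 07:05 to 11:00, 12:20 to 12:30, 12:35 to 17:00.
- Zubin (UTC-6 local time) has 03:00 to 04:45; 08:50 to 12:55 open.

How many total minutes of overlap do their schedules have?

Yosef in UTC: 09:40-10:45, 14:50-17:50, 18:05-19:00 (add 6h to convert from UTC-6).
Hamid in UTC: 09:05-13:00, 14:20-14:30, 14:35-19:00 (add 2h to convert from UTC-2).
Zubin in UTC: 09:00-10:45, 14:50-18:55 (add 6h to convert from UTC-6).
Yosef ∩ Hamid: 09:40-10:45, 14:50-17:50, 18:05-19:00.
Yosef ∩ Hamid ∩ Zubin: 09:40-10:45, 14:50-17:50, 18:05-18:55.
Those are the intersection windows.
Summing the common windows: 65 + 180 + 50 = 295 minutes.

295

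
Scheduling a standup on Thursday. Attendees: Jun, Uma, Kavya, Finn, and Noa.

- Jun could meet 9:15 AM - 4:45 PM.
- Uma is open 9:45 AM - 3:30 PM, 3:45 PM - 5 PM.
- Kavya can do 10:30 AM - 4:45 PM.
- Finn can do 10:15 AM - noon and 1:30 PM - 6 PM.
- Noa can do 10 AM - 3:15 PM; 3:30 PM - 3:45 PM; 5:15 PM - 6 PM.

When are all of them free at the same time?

10:30-12:00, 13:30-15:15

Jun ∩ Uma: 09:45-15:30, 15:45-16:45.
Jun ∩ Uma ∩ Kavya: 10:30-15:30, 15:45-16:45.
Jun ∩ Uma ∩ Kavya ∩ Finn: 10:30-12:00, 13:30-15:30, 15:45-16:45.
Jun ∩ Uma ∩ Kavya ∩ Finn ∩ Noa: 10:30-12:00, 13:30-15:15.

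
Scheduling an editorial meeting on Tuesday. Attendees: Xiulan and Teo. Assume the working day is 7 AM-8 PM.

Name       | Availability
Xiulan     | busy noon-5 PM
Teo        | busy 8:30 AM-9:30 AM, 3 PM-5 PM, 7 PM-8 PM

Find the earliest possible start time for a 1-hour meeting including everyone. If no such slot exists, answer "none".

07:00

Xiulan free: 07:00-12:00, 17:00-20:00 (invert busy blocks within the working day).
Teo free: 07:00-08:30, 09:30-15:00, 17:00-19:00 (invert busy blocks within the working day).
Xiulan ∩ Teo: 07:00-08:30, 09:30-12:00, 17:00-19:00.
So the common availability across everyone is 07:00-08:30, 09:30-12:00, 17:00-19:00.
The first common window of at least 60 minutes is 07:00-08:30, so the earliest start is 07:00.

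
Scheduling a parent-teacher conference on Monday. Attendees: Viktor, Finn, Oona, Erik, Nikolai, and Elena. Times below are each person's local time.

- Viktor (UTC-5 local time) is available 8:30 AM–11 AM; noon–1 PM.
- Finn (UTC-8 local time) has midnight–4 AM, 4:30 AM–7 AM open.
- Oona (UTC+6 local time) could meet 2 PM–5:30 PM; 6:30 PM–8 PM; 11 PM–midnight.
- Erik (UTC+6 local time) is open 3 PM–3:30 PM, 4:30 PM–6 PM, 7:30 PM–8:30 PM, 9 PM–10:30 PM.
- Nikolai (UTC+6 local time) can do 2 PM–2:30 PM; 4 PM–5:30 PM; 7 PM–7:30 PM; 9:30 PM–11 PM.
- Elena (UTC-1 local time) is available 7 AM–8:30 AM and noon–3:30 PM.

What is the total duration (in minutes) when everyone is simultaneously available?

Viktor in UTC: 13:30-16:00, 17:00-18:00 (add 5h to convert from UTC-5).
Finn in UTC: 08:00-12:00, 12:30-15:00 (add 8h to convert from UTC-8).
Oona in UTC: 08:00-11:30, 12:30-14:00, 17:00-18:00 (subtract 6h to convert from UTC+6).
Erik in UTC: 09:00-09:30, 10:30-12:00, 13:30-14:30, 15:00-16:30 (subtract 6h to convert from UTC+6).
Nikolai in UTC: 08:00-08:30, 10:00-11:30, 13:00-13:30, 15:30-17:00 (subtract 6h to convert from UTC+6).
Elena in UTC: 08:00-09:30, 13:00-16:30 (add 1h to convert from UTC-1).
Viktor ∩ Finn: 13:30-15:00.
Viktor ∩ Finn ∩ Oona: 13:30-14:00.
Viktor ∩ Finn ∩ Oona ∩ Erik: 13:30-14:00.
Viktor ∩ Finn ∩ Oona ∩ Erik ∩ Nikolai: ∅.
Viktor ∩ Finn ∩ Oona ∩ Erik ∩ Nikolai ∩ Elena: ∅.
There is no time when everyone is free.
There is no common window, so the total is 0 minutes.

0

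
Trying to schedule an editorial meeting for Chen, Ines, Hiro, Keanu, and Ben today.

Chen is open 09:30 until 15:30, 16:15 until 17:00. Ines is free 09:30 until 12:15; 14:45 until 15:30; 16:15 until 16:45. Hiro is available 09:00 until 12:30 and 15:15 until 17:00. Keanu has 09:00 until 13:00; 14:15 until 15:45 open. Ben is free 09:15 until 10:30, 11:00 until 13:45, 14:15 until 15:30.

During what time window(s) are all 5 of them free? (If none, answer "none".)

09:30-10:30, 11:00-12:15, 15:15-15:30

Chen ∩ Ines: 09:30-12:15, 14:45-15:30, 16:15-16:45.
Chen ∩ Ines ∩ Hiro: 09:30-12:15, 15:15-15:30, 16:15-16:45.
Chen ∩ Ines ∩ Hiro ∩ Keanu: 09:30-12:15, 15:15-15:30.
Chen ∩ Ines ∩ Hiro ∩ Keanu ∩ Ben: 09:30-10:30, 11:00-12:15, 15:15-15:30.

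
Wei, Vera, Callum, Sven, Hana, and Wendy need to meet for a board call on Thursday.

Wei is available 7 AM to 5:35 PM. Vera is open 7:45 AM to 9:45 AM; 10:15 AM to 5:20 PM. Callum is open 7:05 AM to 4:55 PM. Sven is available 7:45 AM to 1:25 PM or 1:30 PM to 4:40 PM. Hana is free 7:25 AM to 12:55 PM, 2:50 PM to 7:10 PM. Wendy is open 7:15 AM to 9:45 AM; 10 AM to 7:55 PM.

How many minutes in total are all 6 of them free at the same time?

Wei ∩ Vera: 07:45-09:45, 10:15-17:20.
Wei ∩ Vera ∩ Callum: 07:45-09:45, 10:15-16:55.
Wei ∩ Vera ∩ Callum ∩ Sven: 07:45-09:45, 10:15-13:25, 13:30-16:40.
Wei ∩ Vera ∩ Callum ∩ Sven ∩ Hana: 07:45-09:45, 10:15-12:55, 14:50-16:40.
Wei ∩ Vera ∩ Callum ∩ Sven ∩ Hana ∩ Wendy: 07:45-09:45, 10:15-12:55, 14:50-16:40.
Summing the common windows: 120 + 160 + 110 = 390 minutes.

390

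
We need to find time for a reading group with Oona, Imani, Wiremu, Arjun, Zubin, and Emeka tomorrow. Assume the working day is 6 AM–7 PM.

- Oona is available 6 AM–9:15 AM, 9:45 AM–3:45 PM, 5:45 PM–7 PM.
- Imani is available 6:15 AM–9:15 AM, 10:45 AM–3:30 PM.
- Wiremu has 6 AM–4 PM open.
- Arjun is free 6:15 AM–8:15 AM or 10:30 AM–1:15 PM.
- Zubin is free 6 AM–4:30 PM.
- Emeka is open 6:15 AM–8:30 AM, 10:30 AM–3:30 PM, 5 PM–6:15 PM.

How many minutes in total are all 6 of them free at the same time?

Oona ∩ Imani: 06:15-09:15, 10:45-15:30.
Oona ∩ Imani ∩ Wiremu: 06:15-09:15, 10:45-15:30.
Oona ∩ Imani ∩ Wiremu ∩ Arjun: 06:15-08:15, 10:45-13:15.
Oona ∩ Imani ∩ Wiremu ∩ Arjun ∩ Zubin: 06:15-08:15, 10:45-13:15.
Oona ∩ Imani ∩ Wiremu ∩ Arjun ∩ Zubin ∩ Emeka: 06:15-08:15, 10:45-13:15.
Those are the intersection windows.
Summing the common windows: 120 + 150 = 270 minutes.

270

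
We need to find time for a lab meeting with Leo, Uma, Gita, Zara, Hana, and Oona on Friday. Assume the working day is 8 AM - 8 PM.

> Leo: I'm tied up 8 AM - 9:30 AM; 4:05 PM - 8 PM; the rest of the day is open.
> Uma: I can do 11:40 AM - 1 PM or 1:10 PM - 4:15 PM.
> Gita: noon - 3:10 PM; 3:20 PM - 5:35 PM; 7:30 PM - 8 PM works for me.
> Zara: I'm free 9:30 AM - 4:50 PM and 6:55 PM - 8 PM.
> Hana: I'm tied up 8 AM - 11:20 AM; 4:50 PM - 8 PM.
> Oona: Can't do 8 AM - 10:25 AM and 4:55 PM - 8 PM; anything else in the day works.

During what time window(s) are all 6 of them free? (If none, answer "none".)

Leo free: 09:30-16:05 (invert busy blocks within the working day).
Uma free: 11:40-13:00, 13:10-16:15.
Gita free: 12:00-15:10, 15:20-17:35, 19:30-20:00.
Zara free: 09:30-16:50, 18:55-20:00.
Hana free: 11:20-16:50 (invert busy blocks within the working day).
Oona free: 10:25-16:55 (invert busy blocks within the working day).
Leo ∩ Uma: 11:40-13:00, 13:10-16:05.
Leo ∩ Uma ∩ Gita: 12:00-13:00, 13:10-15:10, 15:20-16:05.
Leo ∩ Uma ∩ Gita ∩ Zara: 12:00-13:00, 13:10-15:10, 15:20-16:05.
Leo ∩ Uma ∩ Gita ∩ Zara ∩ Hana: 12:00-13:00, 13:10-15:10, 15:20-16:05.
Leo ∩ Uma ∩ Gita ∩ Zara ∩ Hana ∩ Oona: 12:00-13:00, 13:10-15:10, 15:20-16:05.

12:00-13:00, 13:10-15:10, 15:20-16:05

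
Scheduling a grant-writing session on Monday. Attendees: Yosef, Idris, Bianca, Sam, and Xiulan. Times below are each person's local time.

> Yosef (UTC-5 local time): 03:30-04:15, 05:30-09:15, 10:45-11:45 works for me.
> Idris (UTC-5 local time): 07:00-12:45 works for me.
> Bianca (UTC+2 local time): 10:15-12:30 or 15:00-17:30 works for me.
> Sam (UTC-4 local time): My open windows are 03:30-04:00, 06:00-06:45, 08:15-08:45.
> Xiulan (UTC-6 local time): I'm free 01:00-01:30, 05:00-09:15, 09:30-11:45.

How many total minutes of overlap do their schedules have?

0

Yosef in UTC: 08:30-09:15, 10:30-14:15, 15:45-16:45 (add 5h to convert from UTC-5).
Idris in UTC: 12:00-17:45 (add 5h to convert from UTC-5).
Bianca in UTC: 08:15-10:30, 13:00-15:30 (subtract 2h to convert from UTC+2).
Sam in UTC: 07:30-08:00, 10:00-10:45, 12:15-12:45 (add 4h to convert from UTC-4).
Xiulan in UTC: 07:00-07:30, 11:00-15:15, 15:30-17:45 (add 6h to convert from UTC-6).
Yosef ∩ Idris: 12:00-14:15, 15:45-16:45.
Yosef ∩ Idris ∩ Bianca: 13:00-14:15.
Yosef ∩ Idris ∩ Bianca ∩ Sam: ∅.
Yosef ∩ Idris ∩ Bianca ∩ Sam ∩ Xiulan: ∅.
There is no time when everyone is free.
There is no common window, so the total is 0 minutes.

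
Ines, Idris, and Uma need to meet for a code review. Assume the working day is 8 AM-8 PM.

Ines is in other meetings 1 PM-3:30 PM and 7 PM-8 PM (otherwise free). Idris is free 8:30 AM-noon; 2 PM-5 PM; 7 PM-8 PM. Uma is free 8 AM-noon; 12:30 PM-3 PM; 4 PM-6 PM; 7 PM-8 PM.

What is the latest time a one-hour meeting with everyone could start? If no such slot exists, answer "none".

16:00

Ines free: 08:00-13:00, 15:30-19:00 (invert busy blocks within the working day).
Idris free: 08:30-12:00, 14:00-17:00, 19:00-20:00.
Uma free: 08:00-12:00, 12:30-15:00, 16:00-18:00, 19:00-20:00.
Ines ∩ Idris: 08:30-12:00, 15:30-17:00.
Ines ∩ Idris ∩ Uma: 08:30-12:00, 16:00-17:00.
The last common window of at least 60 minutes is 16:00-17:00; a 60-minute meeting can start as late as 16:00 and still end by 17:00.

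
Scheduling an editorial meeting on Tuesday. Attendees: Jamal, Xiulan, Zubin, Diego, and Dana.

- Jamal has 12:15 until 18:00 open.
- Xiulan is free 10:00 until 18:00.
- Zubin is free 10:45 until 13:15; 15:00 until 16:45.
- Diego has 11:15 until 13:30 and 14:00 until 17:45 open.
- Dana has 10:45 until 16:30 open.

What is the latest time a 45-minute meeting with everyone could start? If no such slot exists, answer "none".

15:45

Jamal ∩ Xiulan: 12:15-18:00.
Jamal ∩ Xiulan ∩ Zubin: 12:15-13:15, 15:00-16:45.
Jamal ∩ Xiulan ∩ Zubin ∩ Diego: 12:15-13:15, 15:00-16:45.
Jamal ∩ Xiulan ∩ Zubin ∩ Diego ∩ Dana: 12:15-13:15, 15:00-16:30.
So the common availability across everyone is 12:15-13:15, 15:00-16:30.
The last common window of at least 45 minutes is 15:00-16:30; a 45-minute meeting can start as late as 15:45 and still end by 16:30.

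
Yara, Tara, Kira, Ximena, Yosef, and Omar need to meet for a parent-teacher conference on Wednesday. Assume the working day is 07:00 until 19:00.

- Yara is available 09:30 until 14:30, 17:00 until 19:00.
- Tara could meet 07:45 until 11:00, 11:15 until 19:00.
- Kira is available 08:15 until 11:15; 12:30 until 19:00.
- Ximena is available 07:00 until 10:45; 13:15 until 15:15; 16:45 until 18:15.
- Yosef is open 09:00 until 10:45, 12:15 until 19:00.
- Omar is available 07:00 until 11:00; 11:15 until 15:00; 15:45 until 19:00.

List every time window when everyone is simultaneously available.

09:30-10:45, 13:15-14:30, 17:00-18:15

Yara ∩ Tara: 09:30-11:00, 11:15-14:30, 17:00-19:00.
Yara ∩ Tara ∩ Kira: 09:30-11:00, 12:30-14:30, 17:00-19:00.
Yara ∩ Tara ∩ Kira ∩ Ximena: 09:30-10:45, 13:15-14:30, 17:00-18:15.
Yara ∩ Tara ∩ Kira ∩ Ximena ∩ Yosef: 09:30-10:45, 13:15-14:30, 17:00-18:15.
Yara ∩ Tara ∩ Kira ∩ Ximena ∩ Yosef ∩ Omar: 09:30-10:45, 13:15-14:30, 17:00-18:15.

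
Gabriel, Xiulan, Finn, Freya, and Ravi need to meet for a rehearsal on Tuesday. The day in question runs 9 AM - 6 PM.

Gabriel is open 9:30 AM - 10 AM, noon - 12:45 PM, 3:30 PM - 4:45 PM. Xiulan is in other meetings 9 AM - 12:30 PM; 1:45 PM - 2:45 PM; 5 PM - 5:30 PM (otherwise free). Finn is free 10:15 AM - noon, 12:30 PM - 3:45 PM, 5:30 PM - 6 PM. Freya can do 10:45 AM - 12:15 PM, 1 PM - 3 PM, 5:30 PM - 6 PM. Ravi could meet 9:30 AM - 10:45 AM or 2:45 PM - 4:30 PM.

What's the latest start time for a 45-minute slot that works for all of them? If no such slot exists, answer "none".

Gabriel free: 09:30-10:00, 12:00-12:45, 15:30-16:45.
Xiulan free: 12:30-13:45, 14:45-17:00, 17:30-18:00 (invert busy blocks within the working day).
Finn free: 10:15-12:00, 12:30-15:45, 17:30-18:00.
Freya free: 10:45-12:15, 13:00-15:00, 17:30-18:00.
Ravi free: 09:30-10:45, 14:45-16:30.
Gabriel ∩ Xiulan: 12:30-12:45, 15:30-16:45.
Gabriel ∩ Xiulan ∩ Finn: 12:30-12:45, 15:30-15:45.
Gabriel ∩ Xiulan ∩ Finn ∩ Freya: ∅.
Gabriel ∩ Xiulan ∩ Finn ∩ Freya ∩ Ravi: ∅.
There is no time when everyone is free.
No common window is at least 45 minutes long.

none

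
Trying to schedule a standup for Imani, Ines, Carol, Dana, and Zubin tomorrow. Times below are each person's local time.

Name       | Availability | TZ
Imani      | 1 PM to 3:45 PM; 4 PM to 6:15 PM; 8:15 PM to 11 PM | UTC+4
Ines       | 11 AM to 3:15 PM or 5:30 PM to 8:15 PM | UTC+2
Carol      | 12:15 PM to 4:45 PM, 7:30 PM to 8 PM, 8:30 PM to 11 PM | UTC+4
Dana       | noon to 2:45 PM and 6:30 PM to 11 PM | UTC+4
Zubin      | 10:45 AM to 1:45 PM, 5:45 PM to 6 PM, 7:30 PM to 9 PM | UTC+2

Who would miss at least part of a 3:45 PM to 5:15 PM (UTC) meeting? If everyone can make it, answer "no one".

Imani in UTC: 09:00-11:45, 12:00-14:15, 16:15-19:00 (subtract 4h to convert from UTC+4).
Ines in UTC: 09:00-13:15, 15:30-18:15 (subtract 2h to convert from UTC+2).
Carol in UTC: 08:15-12:45, 15:30-16:00, 16:30-19:00 (subtract 4h to convert from UTC+4).
Dana in UTC: 08:00-10:45, 14:30-19:00 (subtract 4h to convert from UTC+4).
Zubin in UTC: 08:45-11:45, 15:45-16:00, 17:30-19:00 (subtract 2h to convert from UTC+2).
Imani: not fully free for 15:45-17:15. Ines: free for 15:45-17:15. Carol: not fully free for 15:45-17:15. Dana: free for 15:45-17:15. Zubin: not fully free for 15:45-17:15.

Carol, Imani, Zubin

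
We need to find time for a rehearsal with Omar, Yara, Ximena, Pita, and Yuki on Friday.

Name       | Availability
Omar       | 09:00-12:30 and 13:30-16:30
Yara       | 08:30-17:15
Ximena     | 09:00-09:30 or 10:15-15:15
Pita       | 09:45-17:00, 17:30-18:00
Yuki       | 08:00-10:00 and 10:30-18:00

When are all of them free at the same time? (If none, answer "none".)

Omar ∩ Yara: 09:00-12:30, 13:30-16:30.
Omar ∩ Yara ∩ Ximena: 09:00-09:30, 10:15-12:30, 13:30-15:15.
Omar ∩ Yara ∩ Ximena ∩ Pita: 10:15-12:30, 13:30-15:15.
Omar ∩ Yara ∩ Ximena ∩ Pita ∩ Yuki: 10:30-12:30, 13:30-15:15.
Those are the intersection windows.

10:30-12:30, 13:30-15:15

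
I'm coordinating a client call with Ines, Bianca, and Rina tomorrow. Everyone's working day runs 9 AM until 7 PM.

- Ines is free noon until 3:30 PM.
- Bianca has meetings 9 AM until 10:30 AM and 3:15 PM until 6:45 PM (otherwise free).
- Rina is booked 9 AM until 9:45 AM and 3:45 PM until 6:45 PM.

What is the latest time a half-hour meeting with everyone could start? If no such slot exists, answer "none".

Ines free: 12:00-15:30.
Bianca free: 10:30-15:15, 18:45-19:00 (invert busy blocks within the working day).
Rina free: 09:45-15:45, 18:45-19:00 (invert busy blocks within the working day).
Ines ∩ Bianca: 12:00-15:15.
Ines ∩ Bianca ∩ Rina: 12:00-15:15.
The last common window of at least 30 minutes is 12:00-15:15; a 30-minute meeting can start as late as 14:45 and still end by 15:15.

14:45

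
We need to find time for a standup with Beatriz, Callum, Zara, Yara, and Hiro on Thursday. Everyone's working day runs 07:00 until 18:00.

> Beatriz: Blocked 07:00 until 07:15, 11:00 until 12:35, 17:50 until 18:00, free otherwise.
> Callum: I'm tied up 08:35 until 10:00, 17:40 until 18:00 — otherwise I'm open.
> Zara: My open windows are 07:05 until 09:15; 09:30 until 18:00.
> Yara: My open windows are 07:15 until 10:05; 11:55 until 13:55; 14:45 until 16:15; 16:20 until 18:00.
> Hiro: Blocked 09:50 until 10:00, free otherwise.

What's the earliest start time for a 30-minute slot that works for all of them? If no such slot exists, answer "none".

07:15

Beatriz free: 07:15-11:00, 12:35-17:50 (invert busy blocks within the working day).
Callum free: 07:00-08:35, 10:00-17:40 (invert busy blocks within the working day).
Zara free: 07:05-09:15, 09:30-18:00.
Yara free: 07:15-10:05, 11:55-13:55, 14:45-16:15, 16:20-18:00.
Hiro free: 07:00-09:50, 10:00-18:00 (invert busy blocks within the working day).
Beatriz ∩ Callum: 07:15-08:35, 10:00-11:00, 12:35-17:40.
Beatriz ∩ Callum ∩ Zara: 07:15-08:35, 10:00-11:00, 12:35-17:40.
Beatriz ∩ Callum ∩ Zara ∩ Yara: 07:15-08:35, 10:00-10:05, 12:35-13:55, 14:45-16:15, 16:20-17:40.
Beatriz ∩ Callum ∩ Zara ∩ Yara ∩ Hiro: 07:15-08:35, 10:00-10:05, 12:35-13:55, 14:45-16:15, 16:20-17:40.
So the common availability across everyone is 07:15-08:35, 10:00-10:05, 12:35-13:55, 14:45-16:15, 16:20-17:40.
The first common window of at least 30 minutes is 07:15-08:35, so the earliest start is 07:15.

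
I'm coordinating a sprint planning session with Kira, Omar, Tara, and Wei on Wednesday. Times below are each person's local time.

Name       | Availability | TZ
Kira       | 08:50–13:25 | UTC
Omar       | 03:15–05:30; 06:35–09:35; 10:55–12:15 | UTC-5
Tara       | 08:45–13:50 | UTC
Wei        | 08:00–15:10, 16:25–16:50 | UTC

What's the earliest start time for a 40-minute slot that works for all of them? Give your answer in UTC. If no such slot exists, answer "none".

Kira in UTC: 08:50-13:25.
Omar in UTC: 08:15-10:30, 11:35-14:35, 15:55-17:15 (add 5h to convert from UTC-5).
Tara in UTC: 08:45-13:50.
Wei in UTC: 08:00-15:10, 16:25-16:50.
Kira ∩ Omar: 08:50-10:30, 11:35-13:25.
Kira ∩ Omar ∩ Tara: 08:50-10:30, 11:35-13:25.
Kira ∩ Omar ∩ Tara ∩ Wei: 08:50-10:30, 11:35-13:25.
So the common availability across everyone is 08:50-10:30, 11:35-13:25.
The first common window of at least 40 minutes is 08:50-10:30, so the earliest start is 08:50.

08:50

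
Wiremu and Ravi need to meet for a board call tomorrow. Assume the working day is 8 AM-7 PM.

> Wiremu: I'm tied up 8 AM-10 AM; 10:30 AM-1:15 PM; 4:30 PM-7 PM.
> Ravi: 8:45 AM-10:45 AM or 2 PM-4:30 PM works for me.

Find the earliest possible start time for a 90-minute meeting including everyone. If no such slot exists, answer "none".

Wiremu free: 10:00-10:30, 13:15-16:30 (invert busy blocks within the working day).
Ravi free: 08:45-10:45, 14:00-16:30.
Wiremu ∩ Ravi: 10:00-10:30, 14:00-16:30.
The first common window of at least 90 minutes is 14:00-16:30, so the earliest start is 14:00.

14:00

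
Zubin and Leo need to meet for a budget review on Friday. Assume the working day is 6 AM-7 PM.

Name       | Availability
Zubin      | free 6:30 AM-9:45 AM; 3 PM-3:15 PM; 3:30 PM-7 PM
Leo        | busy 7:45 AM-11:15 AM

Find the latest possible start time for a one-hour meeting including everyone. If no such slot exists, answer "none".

Zubin free: 06:30-09:45, 15:00-15:15, 15:30-19:00.
Leo free: 06:00-07:45, 11:15-19:00 (invert busy blocks within the working day).
Zubin ∩ Leo: 06:30-07:45, 15:00-15:15, 15:30-19:00.
The last common window of at least 60 minutes is 15:30-19:00; a 60-minute meeting can start as late as 18:00 and still end by 19:00.

18:00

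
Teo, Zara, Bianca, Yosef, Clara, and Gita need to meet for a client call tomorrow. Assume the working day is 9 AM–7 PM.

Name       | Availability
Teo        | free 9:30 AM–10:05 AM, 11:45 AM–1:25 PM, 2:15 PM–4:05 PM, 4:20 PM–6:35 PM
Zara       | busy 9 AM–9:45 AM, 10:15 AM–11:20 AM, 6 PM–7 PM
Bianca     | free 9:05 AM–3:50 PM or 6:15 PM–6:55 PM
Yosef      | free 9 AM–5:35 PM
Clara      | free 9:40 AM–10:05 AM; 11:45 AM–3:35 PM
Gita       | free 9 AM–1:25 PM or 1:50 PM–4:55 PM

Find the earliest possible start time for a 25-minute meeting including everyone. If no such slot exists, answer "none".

Teo free: 09:30-10:05, 11:45-13:25, 14:15-16:05, 16:20-18:35.
Zara free: 09:45-10:15, 11:20-18:00 (invert busy blocks within the working day).
Bianca free: 09:05-15:50, 18:15-18:55.
Yosef free: 09:00-17:35.
Clara free: 09:40-10:05, 11:45-15:35.
Gita free: 09:00-13:25, 13:50-16:55.
Teo ∩ Zara: 09:45-10:05, 11:45-13:25, 14:15-16:05, 16:20-18:00.
Teo ∩ Zara ∩ Bianca: 09:45-10:05, 11:45-13:25, 14:15-15:50.
Teo ∩ Zara ∩ Bianca ∩ Yosef: 09:45-10:05, 11:45-13:25, 14:15-15:50.
Teo ∩ Zara ∩ Bianca ∩ Yosef ∩ Clara: 09:45-10:05, 11:45-13:25, 14:15-15:35.
Teo ∩ Zara ∩ Bianca ∩ Yosef ∩ Clara ∩ Gita: 09:45-10:05, 11:45-13:25, 14:15-15:35.
The first common window of at least 25 minutes is 11:45-13:25, so the earliest start is 11:45.

11:45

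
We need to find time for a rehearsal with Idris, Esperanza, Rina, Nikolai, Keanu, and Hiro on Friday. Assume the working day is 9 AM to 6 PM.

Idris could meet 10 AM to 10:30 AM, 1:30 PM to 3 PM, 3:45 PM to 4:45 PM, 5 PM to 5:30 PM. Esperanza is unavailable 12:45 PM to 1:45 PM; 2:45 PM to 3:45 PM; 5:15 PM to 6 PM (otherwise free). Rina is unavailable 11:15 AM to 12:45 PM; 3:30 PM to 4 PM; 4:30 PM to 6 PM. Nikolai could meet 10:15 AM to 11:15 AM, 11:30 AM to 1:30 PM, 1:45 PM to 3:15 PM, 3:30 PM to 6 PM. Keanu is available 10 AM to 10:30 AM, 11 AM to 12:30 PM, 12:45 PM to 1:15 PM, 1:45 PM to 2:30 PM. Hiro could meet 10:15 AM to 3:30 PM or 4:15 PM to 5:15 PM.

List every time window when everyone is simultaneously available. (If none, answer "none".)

10:15-10:30, 13:45-14:30

Idris free: 10:00-10:30, 13:30-15:00, 15:45-16:45, 17:00-17:30.
Esperanza free: 09:00-12:45, 13:45-14:45, 15:45-17:15 (invert busy blocks within the working day).
Rina free: 09:00-11:15, 12:45-15:30, 16:00-16:30 (invert busy blocks within the working day).
Nikolai free: 10:15-11:15, 11:30-13:30, 13:45-15:15, 15:30-18:00.
Keanu free: 10:00-10:30, 11:00-12:30, 12:45-13:15, 13:45-14:30.
Hiro free: 10:15-15:30, 16:15-17:15.
Idris ∩ Esperanza: 10:00-10:30, 13:45-14:45, 15:45-16:45, 17:00-17:15.
Idris ∩ Esperanza ∩ Rina: 10:00-10:30, 13:45-14:45, 16:00-16:30.
Idris ∩ Esperanza ∩ Rina ∩ Nikolai: 10:15-10:30, 13:45-14:45, 16:00-16:30.
Idris ∩ Esperanza ∩ Rina ∩ Nikolai ∩ Keanu: 10:15-10:30, 13:45-14:30.
Idris ∩ Esperanza ∩ Rina ∩ Nikolai ∩ Keanu ∩ Hiro: 10:15-10:30, 13:45-14:30.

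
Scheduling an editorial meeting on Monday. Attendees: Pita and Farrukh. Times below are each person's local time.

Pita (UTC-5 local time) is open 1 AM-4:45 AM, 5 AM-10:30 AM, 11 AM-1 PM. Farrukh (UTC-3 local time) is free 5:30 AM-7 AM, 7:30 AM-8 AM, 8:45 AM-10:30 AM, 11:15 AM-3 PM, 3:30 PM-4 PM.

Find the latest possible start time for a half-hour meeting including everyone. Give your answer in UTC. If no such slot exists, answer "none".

Pita in UTC: 06:00-09:45, 10:00-15:30, 16:00-18:00 (add 5h to convert from UTC-5).
Farrukh in UTC: 08:30-10:00, 10:30-11:00, 11:45-13:30, 14:15-18:00, 18:30-19:00 (add 3h to convert from UTC-3).
Pita ∩ Farrukh: 08:30-09:45, 10:30-11:00, 11:45-13:30, 14:15-15:30, 16:00-18:00.
The last common window of at least 30 minutes is 16:00-18:00; a 30-minute meeting can start as late as 17:30 and still end by 18:00.

17:30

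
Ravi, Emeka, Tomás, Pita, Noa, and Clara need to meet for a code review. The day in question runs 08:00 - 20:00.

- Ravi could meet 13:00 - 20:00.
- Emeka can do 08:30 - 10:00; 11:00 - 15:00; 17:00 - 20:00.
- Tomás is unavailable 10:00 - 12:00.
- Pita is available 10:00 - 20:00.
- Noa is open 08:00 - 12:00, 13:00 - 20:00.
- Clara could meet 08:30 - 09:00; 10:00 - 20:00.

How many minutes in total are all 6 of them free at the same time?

300

Ravi free: 13:00-20:00.
Emeka free: 08:30-10:00, 11:00-15:00, 17:00-20:00.
Tomás free: 08:00-10:00, 12:00-20:00 (invert busy blocks within the working day).
Pita free: 10:00-20:00.
Noa free: 08:00-12:00, 13:00-20:00.
Clara free: 08:30-09:00, 10:00-20:00.
Ravi ∩ Emeka: 13:00-15:00, 17:00-20:00.
Ravi ∩ Emeka ∩ Tomás: 13:00-15:00, 17:00-20:00.
Ravi ∩ Emeka ∩ Tomás ∩ Pita: 13:00-15:00, 17:00-20:00.
Ravi ∩ Emeka ∩ Tomás ∩ Pita ∩ Noa: 13:00-15:00, 17:00-20:00.
Ravi ∩ Emeka ∩ Tomás ∩ Pita ∩ Noa ∩ Clara: 13:00-15:00, 17:00-20:00.
So the common availability across everyone is 13:00-15:00, 17:00-20:00.
Summing the common windows: 120 + 180 = 300 minutes.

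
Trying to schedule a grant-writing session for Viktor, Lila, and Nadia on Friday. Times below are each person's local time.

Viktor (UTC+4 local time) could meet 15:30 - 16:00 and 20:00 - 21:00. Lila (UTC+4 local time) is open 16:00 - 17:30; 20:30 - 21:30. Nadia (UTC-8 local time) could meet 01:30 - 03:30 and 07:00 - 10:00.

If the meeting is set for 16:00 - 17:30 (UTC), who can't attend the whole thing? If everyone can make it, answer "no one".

Lila, Viktor

Viktor in UTC: 11:30-12:00, 16:00-17:00 (subtract 4h to convert from UTC+4).
Lila in UTC: 12:00-13:30, 16:30-17:30 (subtract 4h to convert from UTC+4).
Nadia in UTC: 09:30-11:30, 15:00-18:00 (add 8h to convert from UTC-8).
Viktor: not fully free for 16:00-17:30. Lila: not fully free for 16:00-17:30. Nadia: free for 16:00-17:30.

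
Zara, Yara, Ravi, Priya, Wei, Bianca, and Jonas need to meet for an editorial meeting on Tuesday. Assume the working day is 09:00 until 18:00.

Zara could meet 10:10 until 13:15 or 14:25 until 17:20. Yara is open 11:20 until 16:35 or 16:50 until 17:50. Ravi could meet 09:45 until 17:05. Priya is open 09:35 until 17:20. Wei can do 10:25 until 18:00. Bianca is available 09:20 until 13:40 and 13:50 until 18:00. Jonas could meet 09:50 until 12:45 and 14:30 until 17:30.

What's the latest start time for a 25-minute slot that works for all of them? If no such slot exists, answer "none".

16:10

Zara ∩ Yara: 11:20-13:15, 14:25-16:35, 16:50-17:20.
Zara ∩ Yara ∩ Ravi: 11:20-13:15, 14:25-16:35, 16:50-17:05.
Zara ∩ Yara ∩ Ravi ∩ Priya: 11:20-13:15, 14:25-16:35, 16:50-17:05.
Zara ∩ Yara ∩ Ravi ∩ Priya ∩ Wei: 11:20-13:15, 14:25-16:35, 16:50-17:05.
Zara ∩ Yara ∩ Ravi ∩ Priya ∩ Wei ∩ Bianca: 11:20-13:15, 14:25-16:35, 16:50-17:05.
Zara ∩ Yara ∩ Ravi ∩ Priya ∩ Wei ∩ Bianca ∩ Jonas: 11:20-12:45, 14:30-16:35, 16:50-17:05.
The last common window of at least 25 minutes is 14:30-16:35; a 25-minute meeting can start as late as 16:10 and still end by 16:35.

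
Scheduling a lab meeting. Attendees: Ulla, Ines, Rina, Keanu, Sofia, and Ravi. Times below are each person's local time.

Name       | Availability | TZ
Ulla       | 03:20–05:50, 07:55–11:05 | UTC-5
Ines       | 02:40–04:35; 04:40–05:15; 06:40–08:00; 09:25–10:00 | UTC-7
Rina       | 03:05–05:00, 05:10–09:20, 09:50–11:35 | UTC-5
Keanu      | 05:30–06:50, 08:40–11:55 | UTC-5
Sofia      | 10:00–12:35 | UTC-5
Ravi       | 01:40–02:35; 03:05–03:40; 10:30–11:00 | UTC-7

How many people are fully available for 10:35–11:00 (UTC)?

3

Ulla in UTC: 08:20-10:50, 12:55-16:05 (add 5h to convert from UTC-5).
Ines in UTC: 09:40-11:35, 11:40-12:15, 13:40-15:00, 16:25-17:00 (add 7h to convert from UTC-7).
Rina in UTC: 08:05-10:00, 10:10-14:20, 14:50-16:35 (add 5h to convert from UTC-5).
Keanu in UTC: 10:30-11:50, 13:40-16:55 (add 5h to convert from UTC-5).
Sofia in UTC: 15:00-17:35 (add 5h to convert from UTC-5).
Ravi in UTC: 08:40-09:35, 10:05-10:40, 17:30-18:00 (add 7h to convert from UTC-7).
Ines, Rina, and Keanu can make the full 10:35-11:00 slot — that's 3.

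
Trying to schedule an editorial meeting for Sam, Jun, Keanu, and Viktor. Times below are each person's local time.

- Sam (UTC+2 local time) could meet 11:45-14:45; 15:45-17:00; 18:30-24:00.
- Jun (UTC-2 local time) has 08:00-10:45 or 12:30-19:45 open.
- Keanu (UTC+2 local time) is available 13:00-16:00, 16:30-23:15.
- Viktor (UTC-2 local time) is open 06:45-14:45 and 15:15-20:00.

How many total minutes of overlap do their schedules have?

Sam in UTC: 09:45-12:45, 13:45-15:00, 16:30-22:00 (subtract 2h to convert from UTC+2).
Jun in UTC: 10:00-12:45, 14:30-21:45 (add 2h to convert from UTC-2).
Keanu in UTC: 11:00-14:00, 14:30-21:15 (subtract 2h to convert from UTC+2).
Viktor in UTC: 08:45-16:45, 17:15-22:00 (add 2h to convert from UTC-2).
Sam ∩ Jun: 10:00-12:45, 14:30-15:00, 16:30-21:45.
Sam ∩ Jun ∩ Keanu: 11:00-12:45, 14:30-15:00, 16:30-21:15.
Sam ∩ Jun ∩ Keanu ∩ Viktor: 11:00-12:45, 14:30-15:00, 16:30-16:45, 17:15-21:15.
So the common availability across everyone is 11:00-12:45, 14:30-15:00, 16:30-16:45, 17:15-21:15.
Summing the common windows: 105 + 30 + 15 + 240 = 390 minutes.

390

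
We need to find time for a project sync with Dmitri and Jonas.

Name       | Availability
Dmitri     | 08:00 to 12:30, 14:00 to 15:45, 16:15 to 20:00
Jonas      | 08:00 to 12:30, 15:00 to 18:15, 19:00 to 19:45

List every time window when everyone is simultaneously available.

08:00-12:30, 15:00-15:45, 16:15-18:15, 19:00-19:45

Dmitri ∩ Jonas: 08:00-12:30, 15:00-15:45, 16:15-18:15, 19:00-19:45.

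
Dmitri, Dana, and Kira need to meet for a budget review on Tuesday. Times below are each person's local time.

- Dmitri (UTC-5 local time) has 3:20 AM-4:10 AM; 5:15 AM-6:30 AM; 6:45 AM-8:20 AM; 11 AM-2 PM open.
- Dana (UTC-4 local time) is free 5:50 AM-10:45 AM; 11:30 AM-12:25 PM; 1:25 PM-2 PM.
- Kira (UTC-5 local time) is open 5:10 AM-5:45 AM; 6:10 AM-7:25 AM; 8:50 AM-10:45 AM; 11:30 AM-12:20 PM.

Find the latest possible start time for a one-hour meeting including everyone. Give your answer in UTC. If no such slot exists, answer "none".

Dmitri in UTC: 08:20-09:10, 10:15-11:30, 11:45-13:20, 16:00-19:00 (add 5h to convert from UTC-5).
Dana in UTC: 09:50-14:45, 15:30-16:25, 17:25-18:00 (add 4h to convert from UTC-4).
Kira in UTC: 10:10-10:45, 11:10-12:25, 13:50-15:45, 16:30-17:20 (add 5h to convert from UTC-5).
Dmitri ∩ Dana: 10:15-11:30, 11:45-13:20, 16:00-16:25, 17:25-18:00.
Dmitri ∩ Dana ∩ Kira: 10:15-10:45, 11:10-11:30, 11:45-12:25.
Those are the intersection windows.
No common window is at least 60 minutes long.

none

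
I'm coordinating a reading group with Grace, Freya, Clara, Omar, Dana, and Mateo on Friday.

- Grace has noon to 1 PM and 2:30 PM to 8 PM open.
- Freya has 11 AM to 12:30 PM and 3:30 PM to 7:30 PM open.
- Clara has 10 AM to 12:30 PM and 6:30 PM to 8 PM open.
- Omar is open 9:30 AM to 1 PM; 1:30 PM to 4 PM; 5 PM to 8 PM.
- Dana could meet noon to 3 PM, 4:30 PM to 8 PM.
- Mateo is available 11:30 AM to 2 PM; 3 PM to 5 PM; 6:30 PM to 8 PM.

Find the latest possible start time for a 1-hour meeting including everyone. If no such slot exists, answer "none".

Grace ∩ Freya: 12:00-12:30, 15:30-19:30.
Grace ∩ Freya ∩ Clara: 12:00-12:30, 18:30-19:30.
Grace ∩ Freya ∩ Clara ∩ Omar: 12:00-12:30, 18:30-19:30.
Grace ∩ Freya ∩ Clara ∩ Omar ∩ Dana: 12:00-12:30, 18:30-19:30.
Grace ∩ Freya ∩ Clara ∩ Omar ∩ Dana ∩ Mateo: 12:00-12:30, 18:30-19:30.
The last common window of at least 60 minutes is 18:30-19:30; a 60-minute meeting can start as late as 18:30 and still end by 19:30.

18:30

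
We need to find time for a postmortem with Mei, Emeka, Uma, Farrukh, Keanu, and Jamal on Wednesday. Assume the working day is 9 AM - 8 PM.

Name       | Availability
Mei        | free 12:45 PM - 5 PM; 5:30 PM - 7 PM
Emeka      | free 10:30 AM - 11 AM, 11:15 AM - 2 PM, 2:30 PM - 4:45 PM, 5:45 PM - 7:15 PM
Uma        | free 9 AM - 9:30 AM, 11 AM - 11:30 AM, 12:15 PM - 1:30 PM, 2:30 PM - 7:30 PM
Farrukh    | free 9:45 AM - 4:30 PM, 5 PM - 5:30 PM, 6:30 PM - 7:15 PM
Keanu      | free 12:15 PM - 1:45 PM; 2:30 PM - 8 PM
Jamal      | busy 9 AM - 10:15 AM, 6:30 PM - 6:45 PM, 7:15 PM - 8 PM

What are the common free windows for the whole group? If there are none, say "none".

12:45-13:30, 14:30-16:30, 18:45-19:00

Mei free: 12:45-17:00, 17:30-19:00.
Emeka free: 10:30-11:00, 11:15-14:00, 14:30-16:45, 17:45-19:15.
Uma free: 09:00-09:30, 11:00-11:30, 12:15-13:30, 14:30-19:30.
Farrukh free: 09:45-16:30, 17:00-17:30, 18:30-19:15.
Keanu free: 12:15-13:45, 14:30-20:00.
Jamal free: 10:15-18:30, 18:45-19:15 (invert busy blocks within the working day).
Mei ∩ Emeka: 12:45-14:00, 14:30-16:45, 17:45-19:00.
Mei ∩ Emeka ∩ Uma: 12:45-13:30, 14:30-16:45, 17:45-19:00.
Mei ∩ Emeka ∩ Uma ∩ Farrukh: 12:45-13:30, 14:30-16:30, 18:30-19:00.
Mei ∩ Emeka ∩ Uma ∩ Farrukh ∩ Keanu: 12:45-13:30, 14:30-16:30, 18:30-19:00.
Mei ∩ Emeka ∩ Uma ∩ Farrukh ∩ Keanu ∩ Jamal: 12:45-13:30, 14:30-16:30, 18:45-19:00.
So the common availability across everyone is 12:45-13:30, 14:30-16:30, 18:45-19:00.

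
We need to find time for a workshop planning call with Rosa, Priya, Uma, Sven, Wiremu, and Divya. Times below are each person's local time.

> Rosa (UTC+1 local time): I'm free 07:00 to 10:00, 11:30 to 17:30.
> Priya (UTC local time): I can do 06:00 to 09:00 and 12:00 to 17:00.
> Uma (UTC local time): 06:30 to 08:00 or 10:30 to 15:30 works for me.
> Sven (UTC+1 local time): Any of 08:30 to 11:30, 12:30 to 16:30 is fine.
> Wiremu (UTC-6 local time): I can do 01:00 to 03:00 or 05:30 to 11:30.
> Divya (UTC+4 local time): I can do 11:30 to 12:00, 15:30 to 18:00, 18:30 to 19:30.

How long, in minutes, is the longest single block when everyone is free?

120

Rosa in UTC: 06:00-09:00, 10:30-16:30 (subtract 1h to convert from UTC+1).
Priya in UTC: 06:00-09:00, 12:00-17:00.
Uma in UTC: 06:30-08:00, 10:30-15:30.
Sven in UTC: 07:30-10:30, 11:30-15:30 (subtract 1h to convert from UTC+1).
Wiremu in UTC: 07:00-09:00, 11:30-17:30 (add 6h to convert from UTC-6).
Divya in UTC: 07:30-08:00, 11:30-14:00, 14:30-15:30 (subtract 4h to convert from UTC+4).
Rosa ∩ Priya: 06:00-09:00, 12:00-16:30.
Rosa ∩ Priya ∩ Uma: 06:30-08:00, 12:00-15:30.
Rosa ∩ Priya ∩ Uma ∩ Sven: 07:30-08:00, 12:00-15:30.
Rosa ∩ Priya ∩ Uma ∩ Sven ∩ Wiremu: 07:30-08:00, 12:00-15:30.
Rosa ∩ Priya ∩ Uma ∩ Sven ∩ Wiremu ∩ Divya: 07:30-08:00, 12:00-14:00, 14:30-15:30.
So the common availability across everyone is 07:30-08:00, 12:00-14:00, 14:30-15:30.
The longest is 12:00-14:00 at 120 minutes.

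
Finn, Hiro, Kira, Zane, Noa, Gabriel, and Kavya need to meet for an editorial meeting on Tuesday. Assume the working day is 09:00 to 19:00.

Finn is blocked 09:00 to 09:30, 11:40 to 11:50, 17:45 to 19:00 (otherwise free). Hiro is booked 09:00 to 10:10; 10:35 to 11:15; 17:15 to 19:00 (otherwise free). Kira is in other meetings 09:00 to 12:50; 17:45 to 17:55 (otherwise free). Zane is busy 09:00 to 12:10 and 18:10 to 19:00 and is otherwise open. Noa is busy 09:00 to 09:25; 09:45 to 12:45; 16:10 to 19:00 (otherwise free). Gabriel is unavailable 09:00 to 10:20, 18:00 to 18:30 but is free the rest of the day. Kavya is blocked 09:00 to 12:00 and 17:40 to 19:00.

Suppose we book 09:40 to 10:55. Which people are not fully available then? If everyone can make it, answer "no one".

Gabriel, Hiro, Kavya, Kira, Noa, Zane

Finn free: 09:30-11:40, 11:50-17:45 (invert busy blocks within the working day).
Hiro free: 10:10-10:35, 11:15-17:15 (invert busy blocks within the working day).
Kira free: 12:50-17:45, 17:55-19:00 (invert busy blocks within the working day).
Zane free: 12:10-18:10 (invert busy blocks within the working day).
Noa free: 09:25-09:45, 12:45-16:10 (invert busy blocks within the working day).
Gabriel free: 10:20-18:00, 18:30-19:00 (invert busy blocks within the working day).
Kavya free: 12:00-17:40 (invert busy blocks within the working day).
Finn: free for 09:40-10:55. Hiro: not fully free for 09:40-10:55. Kira: not fully free for 09:40-10:55. Zane: not fully free for 09:40-10:55. Noa: not fully free for 09:40-10:55. Gabriel: not fully free for 09:40-10:55. Kavya: not fully free for 09:40-10:55.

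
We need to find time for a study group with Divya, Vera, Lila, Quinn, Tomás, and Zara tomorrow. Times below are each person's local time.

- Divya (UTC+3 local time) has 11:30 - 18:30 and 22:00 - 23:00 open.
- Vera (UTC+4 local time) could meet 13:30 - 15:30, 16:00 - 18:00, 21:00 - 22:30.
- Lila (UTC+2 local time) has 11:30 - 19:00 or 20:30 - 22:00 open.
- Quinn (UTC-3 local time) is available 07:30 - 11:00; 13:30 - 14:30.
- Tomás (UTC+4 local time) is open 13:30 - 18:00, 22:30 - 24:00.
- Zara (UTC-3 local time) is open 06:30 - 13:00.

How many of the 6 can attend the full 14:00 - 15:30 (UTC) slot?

3

Divya in UTC: 08:30-15:30, 19:00-20:00 (subtract 3h to convert from UTC+3).
Vera in UTC: 09:30-11:30, 12:00-14:00, 17:00-18:30 (subtract 4h to convert from UTC+4).
Lila in UTC: 09:30-17:00, 18:30-20:00 (subtract 2h to convert from UTC+2).
Quinn in UTC: 10:30-14:00, 16:30-17:30 (add 3h to convert from UTC-3).
Tomás in UTC: 09:30-14:00, 18:30-20:00 (subtract 4h to convert from UTC+4).
Zara in UTC: 09:30-16:00 (add 3h to convert from UTC-3).
Divya, Lila, and Zara can make the full 14:00-15:30 slot — that's 3.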